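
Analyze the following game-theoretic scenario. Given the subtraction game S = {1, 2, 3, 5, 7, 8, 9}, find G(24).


The subtraction set is S = {1, 2, 3, 5, 7, 8, 9}.
G(k) = mex{ G(k - s) : s in S, s <= k }. We compute iteratively: G(0) = 0.
G(1) = mex({0}) = 1
G(2) = mex({0, 1}) = 2
G(3) = mex({0, 1, 2}) = 3
G(4) = mex({1, 2, 3}) = 0
G(5) = mex({0, 2, 3}) = 1
G(6) = mex({0, 1, 3}) = 2
G(7) = mex({0, 1, 2}) = 3
G(8) = mex({0, 1, 2, 3}) = 4
G(9) = mex({0, 1, 2, 3, 4}) = 5
G(10) = mex({1, 2, 3, 4, 5}) = 0
G(11) = mex({0, 2, 3, 4, 5}) = 1
G(12) = mex({0, 1, 3, 5}) = 2
G(13) = mex({0, 1, 2, 4}) = 3
G(14) = mex({1, 2, 3, 5}) = 0
G(15) = mex({0, 2, 3, 4}) = 1
G(16) = mex({0, 1, 3, 4, 5}) = 2
G(17) = mex({0, 1, 2, 4, 5}) = 3
G(18) = mex({0, 1, 2, 3, 5}) = 4
Observe that G(10)..G(18) = 0, 1, 2, 3, 0, 1, 2, 3, 4 repeats G(0)..G(8) = 0, 1, 2, 3, 0, 1, 2, 3, 4.
For k >= max(S) = 9, G(k) is determined by the previous 9 values G(k-9)..G(k-1); a window of 9 consecutive values has recurred shifted by 10, so by induction G(k + 10) = G(k) for all k >= 0: the sequence is periodic from the start with period 10.
One period: G(0..9) = 0, 1, 2, 3, 0, 1, 2, 3, 4, 5.
24 mod 10 = 4, so G(24) = G(4) = 0.

0


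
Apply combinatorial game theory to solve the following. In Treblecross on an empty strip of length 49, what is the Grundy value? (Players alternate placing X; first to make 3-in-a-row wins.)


Treblecross: place X on empty cells; 3-in-a-row wins.
Playing within two cells of an existing X lets the opponent win at once, so sensible play treats the cells i-2..i+2 around each X as dead. The player left with no safe cell loses, so this is a normal-play take-away game on strips of safe cells.
Placing X at cell i (0-indexed) of a strip of k safe cells leaves independent strips of sizes max(0, i-2) and max(0, k-i-3). Hence G(k) = mex{ G(max(0,i-2)) XOR G(max(0,k-i-3)) : 0 <= i < k }, with G(0) = 0.
G(1): splits (0,0):0^0=0 -> mex({0}) = 1
G(2): splits (0,0):0^0=0 -> mex({0}) = 1
G(3): splits (0,0):0^0=0 -> mex({0}) = 1
G(4): splits (0,1):0^1=1 (0,0):0^0=0 -> mex({0, 1}) = 2
G(5): splits (0,2):0^1=1 (0,1):0^1=1 (0,0):0^0=0 -> mex({0, 1}) = 2
G(6) = mex({1}) = 0
G(7) = mex({0, 1, 2}) = 3
G(8) = mex({0, 1, 2}) = 3
G(9) = mex({0, 2}) = 1
G(10) = mex({0, 2, 3}) = 1
G(11) = mex({0, 3}) = 1
G(12) = mex({1, 3}) = 0
G(13) = mex({0, 1, 2, 3}) = 4
G(14) = mex({0, 1, 2}) = 3
G(15) = mex({0, 1, 2}) = 3
G(16) = mex({0, 1, 2, 4}) = 3
G(17) = mex({0, 1, 3, 4}) = 2
G(18) = mex({0, 1, 3, 4}) = 2
G(19) = mex({0, 1, 3, 5}) = 2
G(20) = mex({0, 1, 2, 3, 5}) = 4
G(21) = mex({0, 1, 2, 3, 5}) = 4
G(22) = mex({1, 2, 6}) = 0
G(23) = mex({0, 1, 2, 3, 4, 6}) = 5
G(24) = mex({0, 1, 2, 3, 4}) = 5
G(25) = mex({0, 1, 3, 4, 7}) = 2
G(26) = mex({0, 1, 3, 4, 5, 7}) = 2
G(27) = mex({0, 1, 3, 5}) = 2
G(28) = mex({0, 1, 2, 5}) = 3
G(29) = mex({0, 1, 2, 4, 5, 6}) = 3
G(30) = mex({1, 2, 4, 6}) = 0
G(31) = mex({0, 1, 2, 3, 4, 6}) = 5
G(32) = mex({1, 2, 3, 4, 7}) = 0
G(33) = mex({0, 3, 7}) = 1
G(34) = mex({0, 2, 3, 5, 7}) = 1
G(35) = mex({0, 2, 3, 5, 6}) = 1
G(36) = mex({0, 1, 2, 5, 6}) = 3
G(37) = mex({0, 1, 2, 4, 5, 6}) = 3
G(38) = mex({0, 1, 2, 4}) = 3
G(39) = mex({0, 1, 2, 3, 4, 7}) = 5
G(40) = mex({0, 1, 2, 3, 4, 5, 7}) = 6
G(41) = mex({0, 1, 2, 3, 5, 7}) = 4
G(42) = mex({0, 1, 2, 3, 5, 6, 7}) = 4
G(43) = mex({0, 2, 3, 5, 6}) = 1
G(44) = mex({1, 2, 3, 4, 5, 6}) = 0
G(45) = mex({0, 1, 2, 3, 4, 6, 7}) = 5
G(46) = mex({0, 1, 2, 3, 4, 7}) = 5
G(47) = mex({0, 1, 2, 3, 4, 5, 7}) = 6
G(48) = mex({0, 1, 2, 3, 4, 5, 7}) = 6
G(49) = mex({0, 1, 3, 4, 5, 7}) = 2
Therefore G(49) = 2.

2


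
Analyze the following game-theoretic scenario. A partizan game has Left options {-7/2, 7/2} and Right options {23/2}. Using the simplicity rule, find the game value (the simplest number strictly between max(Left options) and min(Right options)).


Left options: {-7/2, 7/2}, max = 7/2
Right options: {23/2}, min = 23/2
All options are numbers and max(Left) < min(Right), so by the simplicity theorem the value is the simplest (earliest-born) number strictly between 7/2 and 23/2.
Integers 4 through 11 all lie strictly between 7/2 and 23/2.
Among integers, the simplest (lowest birthday = smallest |n|; 0 is born on day 0, +-n on day n) is 4.
No non-integer in the interval can be simpler: if x is a non-integer in the interval, then floor(x) or ceil(x) also lies in the interval (the interval contains an integer), and both are proper prefixes of x's sign expansion, i.e. born earlier. So the game value is 4.
Game value = 4

4


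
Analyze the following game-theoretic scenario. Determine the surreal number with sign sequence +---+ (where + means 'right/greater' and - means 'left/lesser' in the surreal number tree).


Sign expansion: +---+
Rule: track bounds (lo, hi), initially (-inf, +inf). On '+', the current value becomes lo and we move to the simplest number in (value, hi): value + 1 if hi = +inf, otherwise the midpoint (value + hi)/2. On '-', the current value becomes hi and we move to value - 1 if lo = -inf, otherwise the midpoint (lo + value)/2.
Start at 0.
Step 1: sign = +, move right. Bounds: (0, +inf). Value = 1
Step 2: sign = -, move left. Bounds: (0, 1). Value = 1/2
Step 3: sign = -, move left. Bounds: (0, 1/2). Value = 1/4
Step 4: sign = -, move left. Bounds: (0, 1/4). Value = 1/8
Step 5: sign = +, move right. Bounds: (1/8, 1/4). Value = 3/16
The surreal number with sign expansion +---+ is 3/16.

3/16


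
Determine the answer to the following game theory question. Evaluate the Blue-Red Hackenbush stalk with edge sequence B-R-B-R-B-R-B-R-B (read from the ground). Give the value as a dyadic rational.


Edges (from ground): B-R-B-R-B-R-B-R-B
By Berlekamp's sign-expansion rule, a Blue-Red Hackenbush stalk has the value of the surreal number whose sign sequence is the edge sequence with B -> + and R -> -.
Sign sequence: +-+-+-+-+
Trace the sign expansion in the surreal number tree, starting from 0:
Edge 1: B (sign +) -> bounds (0, +inf), value = 1
Edge 2: R (sign -) -> bounds (0, 1), value = 1/2
Edge 3: B (sign +) -> bounds (1/2, 1), value = 3/4
Edge 4: R (sign -) -> bounds (1/2, 3/4), value = 5/8
Edge 5: B (sign +) -> bounds (5/8, 3/4), value = 11/16
Edge 6: R (sign -) -> bounds (5/8, 11/16), value = 21/32
Edge 7: B (sign +) -> bounds (21/32, 11/16), value = 43/64
Edge 8: R (sign -) -> bounds (21/32, 43/64), value = 85/128
Edge 9: B (sign +) -> bounds (85/128, 43/64), value = 171/256
Game value = 171/256

171/256


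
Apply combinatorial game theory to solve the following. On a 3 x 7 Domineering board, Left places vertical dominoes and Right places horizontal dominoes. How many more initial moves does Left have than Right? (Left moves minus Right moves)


Board is 3 x 7 (rows x cols).
Left (vertical) placements: (rows-1) * cols = 2 * 7 = 14
Right (horizontal) placements: rows * (cols-1) = 3 * 6 = 18
Advantage = Left - Right = 14 - 18 = -4

-4


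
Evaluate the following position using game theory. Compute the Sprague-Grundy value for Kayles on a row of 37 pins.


Kayles: a move removes 1 or 2 adjacent pins from a contiguous row.
Removing pins from a row of k leaves two independent rows (a, b) with a + b = k - 1 (one pin) or a + b = k - 2 (two pins); an end removal gives a = 0.
By Sprague-Grundy, G(k) = mex{ G(a) XOR G(b) } over all these splits. G(0) = 0.
G(1): splits (0,0):0^0=0 -> mex({0}) = 1
G(2): splits (0,1):0^1=1 (0,0):0^0=0 -> mex({0, 1}) = 2
G(3): splits (0,2):0^2=2 (1,1):1^1=0 (0,1):0^1=1 -> mex({0, 1, 2}) = 3
G(4): splits (0,3):0^3=3 (1,2):1^2=3 (0,2):0^2=2 (1,1):1^1=0 -> mex({0, 2, 3}) = 1
G(5): splits (0,4):0^1=1 (1,3):1^3=2 (2,2):2^2=0 (0,3):0^3=3 (1,2):1^2=3 -> mex({0, 1, 2, 3}) = 4
G(6) = mex({0, 1, 2, 4}) = 3
G(7) = mex({0, 1, 3, 4, 5}) = 2
G(8) = mex({0, 2, 3, 5, 6}) = 1
G(9) = mex({0, 1, 2, 3, 6, 7}) = 4
G(10) = mex({0, 1, 3, 4, 5, 7}) = 2
G(11) = mex({0, 1, 2, 3, 4, 5}) = 6
G(12) = mex({0, 1, 2, 3, 5, 6, 7}) = 4
G(13) = mex({0, 2, 3, 4, 6, 7}) = 1
G(14) = mex({0, 1, 4, 5, 6, 7}) = 2
G(15) = mex({0, 1, 2, 3, 4, 5, 6}) = 7
G(16) = mex({0, 2, 3, 5, 6, 7}) = 1
G(17) = mex({0, 1, 2, 3, 5, 6, 7}) = 4
G(18) = mex({0, 1, 2, 4, 5, 6}) = 3
G(19) = mex({0, 1, 3, 4, 5, 7}) = 2
G(20) = mex({0, 2, 3, 4, 5, 6, 7}) = 1
G(21) = mex({0, 1, 2, 3, 5, 6, 7}) = 4
G(22) = mex({0, 1, 2, 3, 4, 5, 7}) = 6
G(23) = mex({0, 1, 2, 3, 4, 5, 6}) = 7
G(24) = mex({0, 1, 2, 3, 5, 6, 7}) = 4
G(25) = mex({0, 2, 3, 4, 6, 7}) = 1
G(26) = mex({0, 1, 3, 4, 5, 6, 7}) = 2
G(27) = mex({0, 1, 2, 3, 4, 5, 6, 7}) = 8
G(28) = mex({0, 1, 2, 3, 4, 6, 7, 8}) = 5
G(29) = mex({0, 1, 2, 3, 5, 6, 7, 8, 9}) = 4
G(30) = mex({0, 1, 2, 3, 4, 5, 6, 9, 10}) = 7
G(31) = mex({0, 1, 3, 4, 5, 7, 10, 11}) = 2
G(32) = mex({0, 2, 3, 4, 5, 6, 7, 9, 11}) = 1
G(33) = mex({0, 1, 2, 3, 4, 5, 6, 7, 9, 12}) = 8
G(34) = mex({0, 1, 2, 3, 4, 5, 7, 8, 11, 12}) = 6
G(35) = mex({0, 1, 2, 3, 4, 5, 6, 8, 9, 10, 11}) = 7
G(36) = mex({0, 1, 2, 3, 5, 6, 7, 9, 10}) = 4
G(37) = mex({0, 2, 3, 4, 6, 7, 9, 10, 11, 12}) = 1
Therefore G(37) = 1.

1


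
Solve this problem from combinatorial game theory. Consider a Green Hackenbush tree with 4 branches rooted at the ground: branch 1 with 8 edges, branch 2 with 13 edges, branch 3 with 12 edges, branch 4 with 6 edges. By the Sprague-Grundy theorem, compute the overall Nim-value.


The tree has 4 branches from the ground vertex.
In Green Hackenbush, the Nim-value of a simple path of length k is k.
Branch 1: length 8, Nim-value = 8
Branch 2: length 13, Nim-value = 13
Branch 3: length 12, Nim-value = 12
Branch 4: length 6, Nim-value = 6
Total Nim-value = XOR of all branch values:
0 XOR 8 = 8
8 XOR 13 = 5
5 XOR 12 = 9
9 XOR 6 = 15
Nim-value of the tree = 15

15


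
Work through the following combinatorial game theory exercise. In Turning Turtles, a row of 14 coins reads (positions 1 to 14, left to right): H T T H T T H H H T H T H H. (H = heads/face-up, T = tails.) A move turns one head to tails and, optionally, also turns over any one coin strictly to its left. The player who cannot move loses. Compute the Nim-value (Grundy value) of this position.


Coins: H T T H T T H H H T H T H H
Key fact: a single head at position k behaves exactly like a Nim heap of size k (turning it to T and optionally flipping a coin at j < k corresponds to moving the heap from k to j, or to 0), and heads combine as a disjunctive sum (two heads at the same place would cancel, matching j XOR j = 0). So the Nim-value is the XOR of the 1-indexed positions of the heads.
Face-up positions (1-indexed): [1, 4, 7, 8, 9, 11, 13, 14]
XOR 0 with 1: 0 XOR 1 = 1
XOR 1 with 4: 1 XOR 4 = 5
XOR 5 with 7: 5 XOR 7 = 2
XOR 2 with 8: 2 XOR 8 = 10
XOR 10 with 9: 10 XOR 9 = 3
XOR 3 with 11: 3 XOR 11 = 8
XOR 8 with 13: 8 XOR 13 = 5
XOR 5 with 14: 5 XOR 14 = 11
Nim-value = 11

11


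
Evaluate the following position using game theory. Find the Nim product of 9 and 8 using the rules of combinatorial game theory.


Nim multiplication is bilinear over XOR: (u XOR v) * w = (u*w) XOR (v*w).
So we split each operand into its bit components and XOR the pairwise Nim products.
9 = 1 + 8 (as XOR of powers of 2).
8 = 8 (as XOR of powers of 2).
Using the standard Nim-product table on single bits:
  2*2 = 3,   2*4 = 8,   2*8 = 12,
  4*4 = 6,   4*8 = 11,  8*8 = 13,
and  1*x = x (identity), k*l = l*k (commutative).
Pairwise Nim products:
  1 * 8 = 8
  8 * 8 = 13
XOR them: 8 XOR 13 = 5.
Result: 9 * 8 = 5 (in Nim).

5


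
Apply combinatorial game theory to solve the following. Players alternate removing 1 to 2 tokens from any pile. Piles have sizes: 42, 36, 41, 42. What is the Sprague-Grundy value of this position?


Subtraction set: {1, 2}
For this subtraction set, G(n) = n mod 3 (period = max + 1 = 3).
Pile 1 (size 42): G(42) = 42 mod 3 = 0
Pile 2 (size 36): G(36) = 36 mod 3 = 0
Pile 3 (size 41): G(41) = 41 mod 3 = 2
Pile 4 (size 42): G(42) = 42 mod 3 = 0
Total Grundy value = XOR of all: 0 XOR 0 XOR 2 XOR 0 = 2

2


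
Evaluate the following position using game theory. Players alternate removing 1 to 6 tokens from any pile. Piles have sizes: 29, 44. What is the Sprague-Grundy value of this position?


Subtraction set: {1, 2, 3, 4, 5, 6}
For this subtraction set, G(n) = n mod 7 (period = max + 1 = 7).
Pile 1 (size 29): G(29) = 29 mod 7 = 1
Pile 2 (size 44): G(44) = 44 mod 7 = 2
Total Grundy value = XOR of all: 1 XOR 2 = 3

3


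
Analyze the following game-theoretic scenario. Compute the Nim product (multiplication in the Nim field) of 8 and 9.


Nim multiplication is bilinear over XOR: (u XOR v) * w = (u*w) XOR (v*w).
So we split each operand into its bit components and XOR the pairwise Nim products.
8 = 8 (as XOR of powers of 2).
9 = 1 + 8 (as XOR of powers of 2).
Using the standard Nim-product table on single bits:
  2*2 = 3,   2*4 = 8,   2*8 = 12,
  4*4 = 6,   4*8 = 11,  8*8 = 13,
and  1*x = x (identity), k*l = l*k (commutative).
Pairwise Nim products:
  8 * 1 = 8
  8 * 8 = 13
XOR them: 8 XOR 13 = 5.
Result: 8 * 9 = 5 (in Nim).

5


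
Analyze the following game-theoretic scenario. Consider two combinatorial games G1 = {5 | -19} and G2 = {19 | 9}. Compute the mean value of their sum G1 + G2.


G1 = {5 | -19}, G2 = {19 | 9}
Each is a switch {a | b} with numbers a > b; its mean value is (a + b)/2, and mean value is additive over game sums: m(G1 + G2) = m(G1) + m(G2).
Mean of G1 = (5 + (-19))/2 = -14/2 = -7
Mean of G2 = (19 + (9))/2 = 28/2 = 14
Mean of G1 + G2 = -7 + 14 = 7

7


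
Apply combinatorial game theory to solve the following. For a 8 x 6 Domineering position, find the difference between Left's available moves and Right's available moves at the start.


Board is 8 x 6 (rows x cols).
Left (vertical) placements: (rows-1) * cols = 7 * 6 = 42
Right (horizontal) placements: rows * (cols-1) = 8 * 5 = 40
Advantage = Left - Right = 42 - 40 = 2

2


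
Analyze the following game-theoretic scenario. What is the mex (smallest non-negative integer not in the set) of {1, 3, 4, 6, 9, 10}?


Set = {1, 3, 4, 6, 9, 10}
0 is NOT in the set. This is the mex.
mex = 0

0


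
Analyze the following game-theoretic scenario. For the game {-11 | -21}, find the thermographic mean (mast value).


Game = {-11 | -21}, a switch {a | b} with numbers a > b.
Its thermograph has left wall a - t and right wall b + t, which meet at t = (a - b)/2, where both equal (a + b)/2. So the mast (mean value) is at (a + b)/2.
Mean = (-11 + (-21))/2 = -32/2 = -16

-16


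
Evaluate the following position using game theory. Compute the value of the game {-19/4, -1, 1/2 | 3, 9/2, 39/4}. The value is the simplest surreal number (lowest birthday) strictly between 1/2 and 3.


Left options: {-19/4, -1, 1/2}, max = 1/2
Right options: {3, 9/2, 39/4}, min = 3
All options are numbers and max(Left) < min(Right), so by the simplicity theorem the value is the simplest (earliest-born) number strictly between 1/2 and 3.
Integers 1 through 2 all lie strictly between 1/2 and 3.
Among integers, the simplest (lowest birthday = smallest |n|; 0 is born on day 0, +-n on day n) is 1.
No non-integer in the interval can be simpler: if x is a non-integer in the interval, then floor(x) or ceil(x) also lies in the interval (the interval contains an integer), and both are proper prefixes of x's sign expansion, i.e. born earlier. So the game value is 1.
Game value = 1

1


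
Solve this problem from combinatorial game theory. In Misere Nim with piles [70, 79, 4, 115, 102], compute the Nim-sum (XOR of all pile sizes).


We need the XOR (exclusive or) of all pile sizes.
After XOR-ing pile 1 (size 70): 0 XOR 70 = 70
After XOR-ing pile 2 (size 79): 70 XOR 79 = 9
After XOR-ing pile 3 (size 4): 9 XOR 4 = 13
After XOR-ing pile 4 (size 115): 13 XOR 115 = 126
After XOR-ing pile 5 (size 102): 126 XOR 102 = 24
The Nim-value of this position is 24.

24


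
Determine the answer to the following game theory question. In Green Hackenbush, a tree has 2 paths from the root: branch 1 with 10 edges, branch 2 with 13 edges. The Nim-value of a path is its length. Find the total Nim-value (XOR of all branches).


The tree has 2 branches from the ground vertex.
In Green Hackenbush, the Nim-value of a simple path of length k is k.
Branch 1: length 10, Nim-value = 10
Branch 2: length 13, Nim-value = 13
Total Nim-value = XOR of all branch values:
0 XOR 10 = 10
10 XOR 13 = 7
Nim-value of the tree = 7

7


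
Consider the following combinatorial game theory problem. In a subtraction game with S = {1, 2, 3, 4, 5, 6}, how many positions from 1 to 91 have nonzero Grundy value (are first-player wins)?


Subtraction set S = {1, 2, 3, 4, 5, 6}, so G(n) = n mod 7.
G(n) = 0 when n is a multiple of 7.
Multiples of 7 in [1, 91]: 13
N-positions (nonzero Grundy) = 91 - 13 = 78

78


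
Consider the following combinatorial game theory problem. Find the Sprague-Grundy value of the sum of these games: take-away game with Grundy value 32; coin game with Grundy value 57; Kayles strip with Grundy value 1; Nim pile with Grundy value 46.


By the Sprague-Grundy theorem, the Grundy value of a sum of games is the XOR of individual Grundy values.
take-away game: Grundy value = 32. Running XOR: 0 XOR 32 = 32
coin game: Grundy value = 57. Running XOR: 32 XOR 57 = 25
Kayles strip: Grundy value = 1. Running XOR: 25 XOR 1 = 24
Nim pile: Grundy value = 46. Running XOR: 24 XOR 46 = 54
The combined Grundy value is 54.

54


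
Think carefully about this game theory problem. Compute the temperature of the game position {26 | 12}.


The game is {26 | 12}, a switch {a | b} with numbers a > b.
Cooling {a | b} by t gives {a - t | b + t}, which stops being hot when a - t = b + t, i.e. at t = (a - b)/2. So the temperature of a switch is (a - b)/2.
Temperature = (Left option - Right option) / 2
= (26 - (12)) / 2
= 14 / 2
= 7

7


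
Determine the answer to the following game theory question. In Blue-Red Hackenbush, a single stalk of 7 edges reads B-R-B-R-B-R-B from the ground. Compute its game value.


Edges (from ground): B-R-B-R-B-R-B
By Berlekamp's sign-expansion rule, a Blue-Red Hackenbush stalk has the value of the surreal number whose sign sequence is the edge sequence with B -> + and R -> -.
Sign sequence: +-+-+-+
Trace the sign expansion in the surreal number tree, starting from 0:
Edge 1: B (sign +) -> bounds (0, +inf), value = 1
Edge 2: R (sign -) -> bounds (0, 1), value = 1/2
Edge 3: B (sign +) -> bounds (1/2, 1), value = 3/4
Edge 4: R (sign -) -> bounds (1/2, 3/4), value = 5/8
Edge 5: B (sign +) -> bounds (5/8, 3/4), value = 11/16
Edge 6: R (sign -) -> bounds (5/8, 11/16), value = 21/32
Edge 7: B (sign +) -> bounds (21/32, 11/16), value = 43/64
Game value = 43/64

43/64


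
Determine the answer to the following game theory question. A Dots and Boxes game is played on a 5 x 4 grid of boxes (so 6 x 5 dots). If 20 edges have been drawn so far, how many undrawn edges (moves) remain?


Grid: 5 x 4 boxes, i.e. 6 rows and 5 columns of dots.
Horizontal edges: (rows + 1) * cols = 6 * 4 = 24
Vertical edges: rows * (cols + 1) = 5 * 5 = 25
Total edges: 24 + 25 = 49
Edges drawn: 20
Remaining: 49 - 20 = 29

29


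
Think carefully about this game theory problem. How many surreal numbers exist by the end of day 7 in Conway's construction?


Day 0: {|} = 0 is born. Count = 1.
Day n: the number of surreal numbers born by day n is 2^(n+1) - 1.
By day 0: 2^1 - 1 = 1
By day 1: 2^2 - 1 = 3
By day 2: 2^3 - 1 = 7
By day 3: 2^4 - 1 = 15
By day 4: 2^5 - 1 = 31
By day 5: 2^6 - 1 = 63
By day 6: 2^7 - 1 = 127
By day 7: 2^8 - 1 = 255
By day 7: 255 surreal numbers.

255


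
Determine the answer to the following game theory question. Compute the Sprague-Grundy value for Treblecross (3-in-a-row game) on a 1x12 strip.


Treblecross: place X on empty cells; 3-in-a-row wins.
Playing within two cells of an existing X lets the opponent win at once, so sensible play treats the cells i-2..i+2 around each X as dead. The player left with no safe cell loses, so this is a normal-play take-away game on strips of safe cells.
Placing X at cell i (0-indexed) of a strip of k safe cells leaves independent strips of sizes max(0, i-2) and max(0, k-i-3). Hence G(k) = mex{ G(max(0,i-2)) XOR G(max(0,k-i-3)) : 0 <= i < k }, with G(0) = 0.
G(1): splits (0,0):0^0=0 -> mex({0}) = 1
G(2): splits (0,0):0^0=0 -> mex({0}) = 1
G(3): splits (0,0):0^0=0 -> mex({0}) = 1
G(4): splits (0,1):0^1=1 (0,0):0^0=0 -> mex({0, 1}) = 2
G(5): splits (0,2):0^1=1 (0,1):0^1=1 (0,0):0^0=0 -> mex({0, 1}) = 2
G(6) = mex({1}) = 0
G(7) = mex({0, 1, 2}) = 3
G(8) = mex({0, 1, 2}) = 3
G(9) = mex({0, 2}) = 1
G(10) = mex({0, 2, 3}) = 1
G(11) = mex({0, 3}) = 1
G(12) = mex({1, 3}) = 0
Therefore G(12) = 0.

0


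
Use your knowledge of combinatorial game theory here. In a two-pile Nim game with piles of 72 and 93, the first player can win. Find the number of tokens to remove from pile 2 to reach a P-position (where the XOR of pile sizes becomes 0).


Piles: 72 and 93
Current XOR: 72 XOR 93 = 21 (non-zero, so this is an N-position).
To make the XOR zero, we need to find a move that balances the piles.
For pile 2 (size 93): target = 93 XOR 21 = 72
We reduce pile 2 from 93 to 72.
Tokens removed: 93 - 72 = 21
Verification: 72 XOR 72 = 0

21


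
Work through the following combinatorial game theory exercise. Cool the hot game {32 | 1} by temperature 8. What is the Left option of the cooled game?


Original game: {32 | 1} (a switch {a | b} with a > b).
Cooling by t (for t below the temperature (a - b)/2 = 31/2) taxes each move by t: {a | b} cooled by t is {a - t | b + t}.
Cooling amount: t = 8
Cooled Left option: 32 - 8 = 24
Cooled Right option: 1 + 8 = 9
Cooled game: {24 | 9}
Left option = 24

24


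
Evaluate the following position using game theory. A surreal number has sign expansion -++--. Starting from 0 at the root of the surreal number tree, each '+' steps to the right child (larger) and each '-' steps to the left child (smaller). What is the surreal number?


Sign expansion: -++--
Rule: track bounds (lo, hi), initially (-inf, +inf). On '+', the current value becomes lo and we move to the simplest number in (value, hi): value + 1 if hi = +inf, otherwise the midpoint (value + hi)/2. On '-', the current value becomes hi and we move to value - 1 if lo = -inf, otherwise the midpoint (lo + value)/2.
Start at 0.
Step 1: sign = -, move left. Bounds: (-inf, 0). Value = -1
Step 2: sign = +, move right. Bounds: (-1, 0). Value = -1/2
Step 3: sign = +, move right. Bounds: (-1/2, 0). Value = -1/4
Step 4: sign = -, move left. Bounds: (-1/2, -1/4). Value = -3/8
Step 5: sign = -, move left. Bounds: (-1/2, -3/8). Value = -7/16
The surreal number with sign expansion -++-- is -7/16.

-7/16


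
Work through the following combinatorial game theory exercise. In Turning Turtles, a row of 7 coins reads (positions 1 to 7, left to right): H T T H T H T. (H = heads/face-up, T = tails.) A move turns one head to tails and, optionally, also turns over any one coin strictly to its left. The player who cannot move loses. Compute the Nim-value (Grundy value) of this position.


Coins: H T T H T H T
Key fact: a single head at position k behaves exactly like a Nim heap of size k (turning it to T and optionally flipping a coin at j < k corresponds to moving the heap from k to j, or to 0), and heads combine as a disjunctive sum (two heads at the same place would cancel, matching j XOR j = 0). So the Nim-value is the XOR of the 1-indexed positions of the heads.
Face-up positions (1-indexed): [1, 4, 6]
XOR 0 with 1: 0 XOR 1 = 1
XOR 1 with 4: 1 XOR 4 = 5
XOR 5 with 6: 5 XOR 6 = 3
Nim-value = 3

3


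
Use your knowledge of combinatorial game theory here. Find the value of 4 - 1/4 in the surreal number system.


x = 4, y = 1/4
Converting to common denominator: 4
x = 16/4, y = 1/4
x - y = 4 - 1/4 = 15/4

15/4


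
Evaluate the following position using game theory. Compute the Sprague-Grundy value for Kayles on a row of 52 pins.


Kayles: a move removes 1 or 2 adjacent pins from a contiguous row.
Removing pins from a row of k leaves two independent rows (a, b) with a + b = k - 1 (one pin) or a + b = k - 2 (two pins); an end removal gives a = 0.
By Sprague-Grundy, G(k) = mex{ G(a) XOR G(b) } over all these splits. G(0) = 0.
G(1): splits (0,0):0^0=0 -> mex({0}) = 1
G(2): splits (0,1):0^1=1 (0,0):0^0=0 -> mex({0, 1}) = 2
G(3): splits (0,2):0^2=2 (1,1):1^1=0 (0,1):0^1=1 -> mex({0, 1, 2}) = 3
G(4): splits (0,3):0^3=3 (1,2):1^2=3 (0,2):0^2=2 (1,1):1^1=0 -> mex({0, 2, 3}) = 1
G(5): splits (0,4):0^1=1 (1,3):1^3=2 (2,2):2^2=0 (0,3):0^3=3 (1,2):1^2=3 -> mex({0, 1, 2, 3}) = 4
G(6) = mex({0, 1, 2, 4}) = 3
G(7) = mex({0, 1, 3, 4, 5}) = 2
G(8) = mex({0, 2, 3, 5, 6}) = 1
G(9) = mex({0, 1, 2, 3, 6, 7}) = 4
G(10) = mex({0, 1, 3, 4, 5, 7}) = 2
G(11) = mex({0, 1, 2, 3, 4, 5}) = 6
G(12) = mex({0, 1, 2, 3, 5, 6, 7}) = 4
G(13) = mex({0, 2, 3, 4, 6, 7}) = 1
G(14) = mex({0, 1, 4, 5, 6, 7}) = 2
G(15) = mex({0, 1, 2, 3, 4, 5, 6}) = 7
G(16) = mex({0, 2, 3, 5, 6, 7}) = 1
G(17) = mex({0, 1, 2, 3, 5, 6, 7}) = 4
G(18) = mex({0, 1, 2, 4, 5, 6}) = 3
G(19) = mex({0, 1, 3, 4, 5, 7}) = 2
G(20) = mex({0, 2, 3, 4, 5, 6, 7}) = 1
G(21) = mex({0, 1, 2, 3, 5, 6, 7}) = 4
G(22) = mex({0, 1, 2, 3, 4, 5, 7}) = 6
G(23) = mex({0, 1, 2, 3, 4, 5, 6}) = 7
G(24) = mex({0, 1, 2, 3, 5, 6, 7}) = 4
G(25) = mex({0, 2, 3, 4, 6, 7}) = 1
G(26) = mex({0, 1, 3, 4, 5, 6, 7}) = 2
G(27) = mex({0, 1, 2, 3, 4, 5, 6, 7}) = 8
G(28) = mex({0, 1, 2, 3, 4, 6, 7, 8}) = 5
G(29) = mex({0, 1, 2, 3, 5, 6, 7, 8, 9}) = 4
G(30) = mex({0, 1, 2, 3, 4, 5, 6, 9, 10}) = 7
G(31) = mex({0, 1, 3, 4, 5, 7, 10, 11}) = 2
G(32) = mex({0, 2, 3, 4, 5, 6, 7, 9, 11}) = 1
G(33) = mex({0, 1, 2, 3, 4, 5, 6, 7, 9, 12}) = 8
G(34) = mex({0, 1, 2, 3, 4, 5, 7, 8, 11, 12}) = 6
G(35) = mex({0, 1, 2, 3, 4, 5, 6, 8, 9, 10, 11}) = 7
G(36) = mex({0, 1, 2, 3, 5, 6, 7, 9, 10}) = 4
G(37) = mex({0, 2, 3, 4, 6, 7, 9, 10, 11, 12}) = 1
G(38) = mex({0, 1, 3, 4, 5, 6, 7, 9, 10, 11, 12}) = 2
G(39) = mex({0, 1, 2, 4, 5, 6, 7, 9, 10, 12, 14}) = 3
G(40) = mex({0, 2, 3, 4, 6, 7, 11, 12, 14}) = 1
G(41) = mex({0, 1, 2, 3, 5, 6, 7, 9, 10, 11, 12}) = 4
G(42) = mex({0, 1, 2, 3, 4, 5, 6, 9, 10}) = 7
G(43) = mex({0, 1, 3, 4, 5, 7, 9, 10, 12, 15}) = 2
G(44) = mex({0, 2, 3, 4, 5, 6, 7, 9, 10, 12, 15}) = 1
G(45) = mex({0, 1, 2, 3, 4, 5, 6, 7, 9, 10, 12, 14}) = 8
G(46) = mex({0, 1, 3, 4, 5, 7, 8, 11, 12, 14}) = 2
G(47) = mex({0, 1, 2, 3, 4, 5, 6, 8, 9, 10, 11, 12}) = 7
G(48) = mex({0, 1, 2, 3, 5, 6, 7, 9, 10}) = 4
G(49) = mex({0, 2, 3, 4, 6, 7, 9, 10, 11, 12, 15}) = 1
G(50) = mex({0, 1, 4, 5, 6, 7, 9, 11, 12, 14, 15}) = 2
G(51) = mex({0, 1, 2, 3, 4, 5, 6, 7, 9, 12, 14, 15}) = 8
G(52) = mex({0, 2, 3, 4, 5, 6, 7, 8, 11, 12, 15}) = 1
Therefore G(52) = 1.

1


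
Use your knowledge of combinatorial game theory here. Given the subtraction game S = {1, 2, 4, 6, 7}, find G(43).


The subtraction set is S = {1, 2, 4, 6, 7}.
G(k) = mex{ G(k - s) : s in S, s <= k }. We compute iteratively: G(0) = 0.
G(1) = mex({0}) = 1
G(2) = mex({0, 1}) = 2
G(3) = mex({1, 2}) = 0
G(4) = mex({0, 2}) = 1
G(5) = mex({0, 1}) = 2
G(6) = mex({0, 1, 2}) = 3
G(7) = mex({0, 1, 2, 3}) = 4
G(8) = mex({1, 2, 3, 4}) = 0
G(9) = mex({0, 2, 4}) = 1
G(10) = mex({0, 1, 3}) = 2
G(11) = mex({1, 2, 4}) = 0
G(12) = mex({0, 2, 3}) = 1
G(13) = mex({0, 1, 3, 4}) = 2
G(14) = mex({0, 1, 2, 4}) = 3
Observe that G(8)..G(14) = 0, 1, 2, 0, 1, 2, 3 repeats G(0)..G(6) = 0, 1, 2, 0, 1, 2, 3.
For k >= max(S) = 7, G(k) is determined by the previous 7 values G(k-7)..G(k-1); a window of 7 consecutive values has recurred shifted by 8, so by induction G(k + 8) = G(k) for all k >= 0: the sequence is periodic from the start with period 8.
One period: G(0..7) = 0, 1, 2, 0, 1, 2, 3, 4.
43 mod 8 = 3, so G(43) = G(3) = 0.

0


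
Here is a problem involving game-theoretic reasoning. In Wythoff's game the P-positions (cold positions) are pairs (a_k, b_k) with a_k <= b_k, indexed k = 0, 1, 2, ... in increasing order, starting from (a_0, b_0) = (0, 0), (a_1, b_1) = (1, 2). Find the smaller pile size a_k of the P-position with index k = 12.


By Wythoff's theorem, a_k = floor(k * phi) and b_k = floor(k * phi^2) = a_k + k, where phi = (1 + sqrt(5))/2 is the golden ratio.
phi = (1 + sqrt(5))/2 = 1.618034
k = 12
k * phi = 12 * 1.618034 = 19.416408
a_12 = floor(k * phi) = 19

19


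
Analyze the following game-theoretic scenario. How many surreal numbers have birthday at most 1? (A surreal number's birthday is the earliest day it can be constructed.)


Day 0: {|} = 0 is born. Count = 1.
Day n: the number of surreal numbers born by day n is 2^(n+1) - 1.
By day 0: 2^1 - 1 = 1
By day 1: 2^2 - 1 = 3
By day 1: 3 surreal numbers.

3


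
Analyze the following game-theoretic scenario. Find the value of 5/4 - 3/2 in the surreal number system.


x = 5/4, y = 3/2
Converting to common denominator: 4
x = 5/4, y = 6/4
x - y = 5/4 - 3/2 = -1/4

-1/4


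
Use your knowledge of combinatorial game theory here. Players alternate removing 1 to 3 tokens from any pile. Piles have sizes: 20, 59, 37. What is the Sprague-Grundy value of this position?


Subtraction set: {1, 2, 3}
For this subtraction set, G(n) = n mod 4 (period = max + 1 = 4).
Pile 1 (size 20): G(20) = 20 mod 4 = 0
Pile 2 (size 59): G(59) = 59 mod 4 = 3
Pile 3 (size 37): G(37) = 37 mod 4 = 1
Total Grundy value = XOR of all: 0 XOR 3 XOR 1 = 2

2


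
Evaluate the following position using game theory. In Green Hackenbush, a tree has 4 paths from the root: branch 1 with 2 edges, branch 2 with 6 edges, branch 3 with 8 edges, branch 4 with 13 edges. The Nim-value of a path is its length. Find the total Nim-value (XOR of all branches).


The tree has 4 branches from the ground vertex.
In Green Hackenbush, the Nim-value of a simple path of length k is k.
Branch 1: length 2, Nim-value = 2
Branch 2: length 6, Nim-value = 6
Branch 3: length 8, Nim-value = 8
Branch 4: length 13, Nim-value = 13
Total Nim-value = XOR of all branch values:
0 XOR 2 = 2
2 XOR 6 = 4
4 XOR 8 = 12
12 XOR 13 = 1
Nim-value of the tree = 1

1


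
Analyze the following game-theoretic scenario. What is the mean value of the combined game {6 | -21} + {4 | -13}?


G1 = {6 | -21}, G2 = {4 | -13}
Each is a switch {a | b} with numbers a > b; its mean value is (a + b)/2, and mean value is additive over game sums: m(G1 + G2) = m(G1) + m(G2).
Mean of G1 = (6 + (-21))/2 = -15/2 = -15/2
Mean of G2 = (4 + (-13))/2 = -9/2 = -9/2
Mean of G1 + G2 = -15/2 + -9/2 = -12

-12


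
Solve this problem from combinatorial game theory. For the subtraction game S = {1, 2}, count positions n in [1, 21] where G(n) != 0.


Subtraction set S = {1, 2}, so G(n) = n mod 3.
G(n) = 0 when n is a multiple of 3.
Multiples of 3 in [1, 21]: 7
N-positions (nonzero Grundy) = 21 - 7 = 14

14


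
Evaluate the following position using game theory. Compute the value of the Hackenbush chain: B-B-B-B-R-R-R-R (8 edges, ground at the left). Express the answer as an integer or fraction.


Edges (from ground): B-B-B-B-R-R-R-R
By Berlekamp's sign-expansion rule, a Blue-Red Hackenbush stalk has the value of the surreal number whose sign sequence is the edge sequence with B -> + and R -> -.
Sign sequence: ++++----
Trace the sign expansion in the surreal number tree, starting from 0:
Edge 1: B (sign +) -> bounds (0, +inf), value = 1
Edge 2: B (sign +) -> bounds (1, +inf), value = 2
Edge 3: B (sign +) -> bounds (2, +inf), value = 3
Edge 4: B (sign +) -> bounds (3, +inf), value = 4
Edge 5: R (sign -) -> bounds (3, 4), value = 7/2
Edge 6: R (sign -) -> bounds (3, 7/2), value = 13/4
Edge 7: R (sign -) -> bounds (3, 13/4), value = 25/8
Edge 8: R (sign -) -> bounds (3, 25/8), value = 49/16
Game value = 49/16

49/16


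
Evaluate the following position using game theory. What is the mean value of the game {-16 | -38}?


Game = {-16 | -38}, a switch {a | b} with numbers a > b.
Its thermograph has left wall a - t and right wall b + t, which meet at t = (a - b)/2, where both equal (a + b)/2. So the mast (mean value) is at (a + b)/2.
Mean = (-16 + (-38))/2 = -54/2 = -27

-27


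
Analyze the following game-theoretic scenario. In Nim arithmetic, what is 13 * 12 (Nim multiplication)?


Nim multiplication is bilinear over XOR: (u XOR v) * w = (u*w) XOR (v*w).
So we split each operand into its bit components and XOR the pairwise Nim products.
13 = 1 + 4 + 8 (as XOR of powers of 2).
12 = 4 + 8 (as XOR of powers of 2).
Using the standard Nim-product table on single bits:
  2*2 = 3,   2*4 = 8,   2*8 = 12,
  4*4 = 6,   4*8 = 11,  8*8 = 13,
and  1*x = x (identity), k*l = l*k (commutative).
Pairwise Nim products:
  1 * 4 = 4
  1 * 8 = 8
  4 * 4 = 6
  4 * 8 = 11
  8 * 4 = 11
  8 * 8 = 13
XOR them: 4 XOR 8 XOR 6 XOR 11 XOR 11 XOR 13 = 7.
Result: 13 * 12 = 7 (in Nim).

7


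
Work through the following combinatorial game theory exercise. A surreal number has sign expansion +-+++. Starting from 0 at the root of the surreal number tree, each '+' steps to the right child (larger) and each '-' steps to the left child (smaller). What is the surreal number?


Sign expansion: +-+++
Rule: track bounds (lo, hi), initially (-inf, +inf). On '+', the current value becomes lo and we move to the simplest number in (value, hi): value + 1 if hi = +inf, otherwise the midpoint (value + hi)/2. On '-', the current value becomes hi and we move to value - 1 if lo = -inf, otherwise the midpoint (lo + value)/2.
Start at 0.
Step 1: sign = +, move right. Bounds: (0, +inf). Value = 1
Step 2: sign = -, move left. Bounds: (0, 1). Value = 1/2
Step 3: sign = +, move right. Bounds: (1/2, 1). Value = 3/4
Step 4: sign = +, move right. Bounds: (3/4, 1). Value = 7/8
Step 5: sign = +, move right. Bounds: (7/8, 1). Value = 15/16
The surreal number with sign expansion +-+++ is 15/16.

15/16


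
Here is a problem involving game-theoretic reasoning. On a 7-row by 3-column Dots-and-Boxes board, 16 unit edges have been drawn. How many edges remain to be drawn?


Grid: 7 x 3 boxes, i.e. 8 rows and 4 columns of dots.
Horizontal edges: (rows + 1) * cols = 8 * 3 = 24
Vertical edges: rows * (cols + 1) = 7 * 4 = 28
Total edges: 24 + 28 = 52
Edges drawn: 16
Remaining: 52 - 16 = 36

36


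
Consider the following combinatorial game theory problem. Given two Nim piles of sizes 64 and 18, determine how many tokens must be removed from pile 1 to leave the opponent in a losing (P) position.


Piles: 64 and 18
Current XOR: 64 XOR 18 = 82 (non-zero, so this is an N-position).
To make the XOR zero, we need to find a move that balances the piles.
For pile 1 (size 64): target = 64 XOR 82 = 18
We reduce pile 1 from 64 to 18.
Tokens removed: 64 - 18 = 46
Verification: 18 XOR 18 = 0

46


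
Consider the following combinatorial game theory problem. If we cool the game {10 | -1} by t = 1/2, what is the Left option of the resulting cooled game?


Original game: {10 | -1} (a switch {a | b} with a > b).
Cooling by t (for t below the temperature (a - b)/2 = 11/2) taxes each move by t: {a | b} cooled by t is {a - t | b + t}.
Cooling amount: t = 1/2
Cooled Left option: 10 - 1/2 = 19/2
Cooled Right option: -1 + 1/2 = -1/2
Cooled game: {19/2 | -1/2}
Left option = 19/2

19/2


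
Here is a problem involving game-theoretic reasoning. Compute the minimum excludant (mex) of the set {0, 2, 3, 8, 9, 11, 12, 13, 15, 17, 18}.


Set = {0, 2, 3, 8, 9, 11, 12, 13, 15, 17, 18}
0 is in the set.
1 is NOT in the set. This is the mex.
mex = 1

1


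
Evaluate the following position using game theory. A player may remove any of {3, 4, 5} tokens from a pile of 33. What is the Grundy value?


The subtraction set is S = {3, 4, 5}.
G(k) = mex{ G(k - s) : s in S, s <= k }. We compute iteratively: G(0) = 0.
G(1) = mex({}) = 0
G(2) = mex({}) = 0
G(3) = mex({0}) = 1
G(4) = mex({0}) = 1
G(5) = mex({0}) = 1
G(6) = mex({0, 1}) = 2
G(7) = mex({0, 1}) = 2
G(8) = mex({1}) = 0
G(9) = mex({1, 2}) = 0
G(10) = mex({1, 2}) = 0
G(11) = mex({0, 2}) = 1
G(12) = mex({0, 2}) = 1
Observe that G(8)..G(12) = 0, 0, 0, 1, 1 repeats G(0)..G(4) = 0, 0, 0, 1, 1.
For k >= max(S) = 5, G(k) is determined by the previous 5 values G(k-5)..G(k-1); a window of 5 consecutive values has recurred shifted by 8, so by induction G(k + 8) = G(k) for all k >= 0: the sequence is periodic from the start with period 8.
One period: G(0..7) = 0, 0, 0, 1, 1, 1, 2, 2.
33 mod 8 = 1, so G(33) = G(1) = 0.

0


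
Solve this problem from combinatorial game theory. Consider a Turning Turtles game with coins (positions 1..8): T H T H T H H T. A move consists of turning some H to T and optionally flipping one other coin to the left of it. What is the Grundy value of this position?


Coins: T H T H T H H T
Key fact: a single head at position k behaves exactly like a Nim heap of size k (turning it to T and optionally flipping a coin at j < k corresponds to moving the heap from k to j, or to 0), and heads combine as a disjunctive sum (two heads at the same place would cancel, matching j XOR j = 0). So the Nim-value is the XOR of the 1-indexed positions of the heads.
Face-up positions (1-indexed): [2, 4, 6, 7]
XOR 0 with 2: 0 XOR 2 = 2
XOR 2 with 4: 2 XOR 4 = 6
XOR 6 with 6: 6 XOR 6 = 0
XOR 0 with 7: 0 XOR 7 = 7
Nim-value = 7

7


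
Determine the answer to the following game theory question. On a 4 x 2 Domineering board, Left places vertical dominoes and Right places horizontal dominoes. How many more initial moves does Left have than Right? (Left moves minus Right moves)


Board is 4 x 2 (rows x cols).
Left (vertical) placements: (rows-1) * cols = 3 * 2 = 6
Right (horizontal) placements: rows * (cols-1) = 4 * 1 = 4
Advantage = Left - Right = 6 - 4 = 2

2


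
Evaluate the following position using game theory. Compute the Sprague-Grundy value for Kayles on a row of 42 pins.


Kayles: a move removes 1 or 2 adjacent pins from a contiguous row.
Removing pins from a row of k leaves two independent rows (a, b) with a + b = k - 1 (one pin) or a + b = k - 2 (two pins); an end removal gives a = 0.
By Sprague-Grundy, G(k) = mex{ G(a) XOR G(b) } over all these splits. G(0) = 0.
G(1): splits (0,0):0^0=0 -> mex({0}) = 1
G(2): splits (0,1):0^1=1 (0,0):0^0=0 -> mex({0, 1}) = 2
G(3): splits (0,2):0^2=2 (1,1):1^1=0 (0,1):0^1=1 -> mex({0, 1, 2}) = 3
G(4): splits (0,3):0^3=3 (1,2):1^2=3 (0,2):0^2=2 (1,1):1^1=0 -> mex({0, 2, 3}) = 1
G(5): splits (0,4):0^1=1 (1,3):1^3=2 (2,2):2^2=0 (0,3):0^3=3 (1,2):1^2=3 -> mex({0, 1, 2, 3}) = 4
G(6) = mex({0, 1, 2, 4}) = 3
G(7) = mex({0, 1, 3, 4, 5}) = 2
G(8) = mex({0, 2, 3, 5, 6}) = 1
G(9) = mex({0, 1, 2, 3, 6, 7}) = 4
G(10) = mex({0, 1, 3, 4, 5, 7}) = 2
G(11) = mex({0, 1, 2, 3, 4, 5}) = 6
G(12) = mex({0, 1, 2, 3, 5, 6, 7}) = 4
G(13) = mex({0, 2, 3, 4, 6, 7}) = 1
G(14) = mex({0, 1, 4, 5, 6, 7}) = 2
G(15) = mex({0, 1, 2, 3, 4, 5, 6}) = 7
G(16) = mex({0, 2, 3, 5, 6, 7}) = 1
G(17) = mex({0, 1, 2, 3, 5, 6, 7}) = 4
G(18) = mex({0, 1, 2, 4, 5, 6}) = 3
G(19) = mex({0, 1, 3, 4, 5, 7}) = 2
G(20) = mex({0, 2, 3, 4, 5, 6, 7}) = 1
G(21) = mex({0, 1, 2, 3, 5, 6, 7}) = 4
G(22) = mex({0, 1, 2, 3, 4, 5, 7}) = 6
G(23) = mex({0, 1, 2, 3, 4, 5, 6}) = 7
G(24) = mex({0, 1, 2, 3, 5, 6, 7}) = 4
G(25) = mex({0, 2, 3, 4, 6, 7}) = 1
G(26) = mex({0, 1, 3, 4, 5, 6, 7}) = 2
G(27) = mex({0, 1, 2, 3, 4, 5, 6, 7}) = 8
G(28) = mex({0, 1, 2, 3, 4, 6, 7, 8}) = 5
G(29) = mex({0, 1, 2, 3, 5, 6, 7, 8, 9}) = 4
G(30) = mex({0, 1, 2, 3, 4, 5, 6, 9, 10}) = 7
G(31) = mex({0, 1, 3, 4, 5, 7, 10, 11}) = 2
G(32) = mex({0, 2, 3, 4, 5, 6, 7, 9, 11}) = 1
G(33) = mex({0, 1, 2, 3, 4, 5, 6, 7, 9, 12}) = 8
G(34) = mex({0, 1, 2, 3, 4, 5, 7, 8, 11, 12}) = 6
G(35) = mex({0, 1, 2, 3, 4, 5, 6, 8, 9, 10, 11}) = 7
G(36) = mex({0, 1, 2, 3, 5, 6, 7, 9, 10}) = 4
G(37) = mex({0, 2, 3, 4, 6, 7, 9, 10, 11, 12}) = 1
G(38) = mex({0, 1, 3, 4, 5, 6, 7, 9, 10, 11, 12}) = 2
G(39) = mex({0, 1, 2, 4, 5, 6, 7, 9, 10, 12, 14}) = 3
G(40) = mex({0, 2, 3, 4, 6, 7, 11, 12, 14}) = 1
G(41) = mex({0, 1, 2, 3, 5, 6, 7, 9, 10, 11, 12}) = 4
G(42) = mex({0, 1, 2, 3, 4, 5, 6, 9, 10}) = 7
Therefore G(42) = 7.

7


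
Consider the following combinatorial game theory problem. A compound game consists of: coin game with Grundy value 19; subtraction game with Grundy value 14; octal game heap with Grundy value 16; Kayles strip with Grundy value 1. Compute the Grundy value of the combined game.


By the Sprague-Grundy theorem, the Grundy value of a sum of games is the XOR of individual Grundy values.
coin game: Grundy value = 19. Running XOR: 0 XOR 19 = 19
subtraction game: Grundy value = 14. Running XOR: 19 XOR 14 = 29
octal game heap: Grundy value = 16. Running XOR: 29 XOR 16 = 13
Kayles strip: Grundy value = 1. Running XOR: 13 XOR 1 = 12
The combined Grundy value is 12.

12
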